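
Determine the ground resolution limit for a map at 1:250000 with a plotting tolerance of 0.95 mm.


ground = 0.95 mm * 250000 / 1000 = 237.5 m

237.5 m


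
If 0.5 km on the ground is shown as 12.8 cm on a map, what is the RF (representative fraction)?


ground = 0.5 km = 50000 cm; RF denominator = ground / map = 50000 / 12.8 ≈ 3906; RF = 1:3906

1:3906


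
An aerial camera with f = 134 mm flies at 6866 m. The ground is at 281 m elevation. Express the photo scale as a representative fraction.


scale = f / (H - h) = 134 mm / 6585 m = 134 / 6585000 = 1:49142

1:49142


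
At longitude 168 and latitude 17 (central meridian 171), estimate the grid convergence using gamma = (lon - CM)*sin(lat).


gamma = (168 - 171) * sin(17) = -3 * 0.292372 = -0.877 degrees

-0.877 degrees


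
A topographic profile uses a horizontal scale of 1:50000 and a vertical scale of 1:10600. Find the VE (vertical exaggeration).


VE = horizontal_scale / vertical_scale = 50000 / 10600 ≈ 4.7

4.7x


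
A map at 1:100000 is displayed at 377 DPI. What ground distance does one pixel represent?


pixel_cm = 2.54 / 377 ≈ 0.006737 cm
ground = pixel_cm * 100000 / 100 = 2.54 * 100000 / (377 * 100) = 254000 / 37700 ≈ 6.74 m

6.74 m


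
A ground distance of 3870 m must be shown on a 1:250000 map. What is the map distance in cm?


map_cm = 3870 * 100 / 250000 = 1.548 cm ≈ 1.55 cm

1.55 cm


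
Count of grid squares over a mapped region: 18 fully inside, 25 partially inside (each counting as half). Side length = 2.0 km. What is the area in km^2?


effective squares = 18 + 25 * 0.5 = 30.5
area = 30.5 * 4.0 = 122.0 km^2

122.0 km^2


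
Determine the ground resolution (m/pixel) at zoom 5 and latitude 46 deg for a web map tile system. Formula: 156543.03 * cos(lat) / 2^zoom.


res = 156543.03 * cos(46) / 2^5 = 156543.03 * 0.69465837 / 32 = 3398.25 m/pixel

3398.25 m/pixel


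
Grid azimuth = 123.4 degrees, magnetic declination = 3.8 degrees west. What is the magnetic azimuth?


magnetic azimuth = grid azimuth - declination (east +ve)
mag_az = 123.4 - -3.8 = 127.2 degrees

127.2 degrees


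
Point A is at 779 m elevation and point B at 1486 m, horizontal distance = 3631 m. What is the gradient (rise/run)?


gradient = (1486 - 779) / 3631 = 707 / 3631 = 0.1947

0.1947


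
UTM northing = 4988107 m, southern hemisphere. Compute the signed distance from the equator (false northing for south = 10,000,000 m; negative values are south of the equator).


For southern: actual = 4988107 - 10000000 = -5011893 m

-5011893 m


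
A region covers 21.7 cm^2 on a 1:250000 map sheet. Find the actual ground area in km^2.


ground_area = 21.7 * (250000/100)^2 = 135625000.0 m^2 = 135.625 km^2

135.625 km^2


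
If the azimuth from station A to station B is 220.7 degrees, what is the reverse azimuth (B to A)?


back azimuth = (220.7 + 180) mod 360 = 40.7 degrees

40.7 degrees


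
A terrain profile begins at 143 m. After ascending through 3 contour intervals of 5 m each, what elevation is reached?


elevation = 143 + 3 * 5 = 158 m

158 m


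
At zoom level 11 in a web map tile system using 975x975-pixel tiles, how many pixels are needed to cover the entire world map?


tiles per axis = 2^11 = 2048
total tiles = 2048^2 = 4194304
pixels per axis = 2048 * 975 = 1996800
total pixels = 1996800^2 = 3987210240000

3987210240000 pixels


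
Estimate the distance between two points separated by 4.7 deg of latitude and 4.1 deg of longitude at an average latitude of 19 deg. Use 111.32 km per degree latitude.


dlat_km = 4.7 * 111.32 = 523.204
dlon_km = 4.1 * 111.32 * cos(19) ≈ 431.546
dist = sqrt(523.204^2 + 431.546^2) ≈ 678.2 km

678.2 km


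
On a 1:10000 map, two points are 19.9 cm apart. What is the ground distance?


ground = 19.9 cm * 10000 / 100 = 1990.0 m = 1.99 km

1.99 km


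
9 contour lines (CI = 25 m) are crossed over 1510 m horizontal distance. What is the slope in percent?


elevation change = 9 * 25 = 225 m
slope = 225 / 1510 * 100 = 14.9%

14.9%


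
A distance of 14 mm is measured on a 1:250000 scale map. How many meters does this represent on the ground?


ground = 14 mm * 250000 / 1000 = 3500.0 m

3500.0 m


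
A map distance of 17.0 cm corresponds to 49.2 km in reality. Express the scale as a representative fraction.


ground = 49.2 km = 4920000 cm; RF denominator = ground / map = 4920000 / 17.0 ≈ 289412; RF = 1:289412

1:289412


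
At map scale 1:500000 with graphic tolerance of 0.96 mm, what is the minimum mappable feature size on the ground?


ground = 0.96 mm * 500000 / 1000 = 480.0 m

480.0 m


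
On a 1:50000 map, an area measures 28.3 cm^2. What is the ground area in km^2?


ground_area = 28.3 * (50000/100)^2 = 7075000.0 m^2 = 7.075 km^2

7.075 km^2


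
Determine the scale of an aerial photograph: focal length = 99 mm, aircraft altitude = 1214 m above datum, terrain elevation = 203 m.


scale = f / (H - h) = 99 mm / 1011 m = 99 / 1011000 = 1:10212

1:10212


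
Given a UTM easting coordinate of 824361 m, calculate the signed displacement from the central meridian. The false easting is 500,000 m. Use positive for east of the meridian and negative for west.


displacement = 824361 - 500000 = 324361 m

324361 m


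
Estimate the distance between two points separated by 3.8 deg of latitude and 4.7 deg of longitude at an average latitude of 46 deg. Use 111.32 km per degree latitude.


dlat_km = 3.8 * 111.32 = 423.016
dlon_km = 4.7 * 111.32 * cos(46) ≈ 363.448
dist = sqrt(423.016^2 + 363.448^2) ≈ 557.7 km

557.7 km


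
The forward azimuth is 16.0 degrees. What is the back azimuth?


back azimuth = (16.0 + 180) mod 360 = 196.0 degrees

196.0 degrees


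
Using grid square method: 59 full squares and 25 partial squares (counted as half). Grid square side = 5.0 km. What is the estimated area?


effective squares = 59 + 25 * 0.5 = 71.5
area = 71.5 * 25.0 = 1787.5 km^2

1787.5 km^2


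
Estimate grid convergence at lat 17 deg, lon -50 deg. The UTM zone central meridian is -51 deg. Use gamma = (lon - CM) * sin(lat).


gamma = (-50 - -51) * sin(17) = 1 * 0.292372 = 0.292 degrees

0.292 degrees


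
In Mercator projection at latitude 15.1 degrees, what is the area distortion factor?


area_distortion = 1/cos^2(15.1) = 1.073

1.073


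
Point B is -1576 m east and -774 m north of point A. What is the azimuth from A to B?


az = atan2(-1576, -774) = -116.2 deg
adjusted to 0-360: 243.8 degrees

243.8 degrees


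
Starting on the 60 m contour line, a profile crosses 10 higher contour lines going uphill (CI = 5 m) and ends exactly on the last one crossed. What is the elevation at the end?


elevation = 60 + 10 * 5 = 110 m

110 m


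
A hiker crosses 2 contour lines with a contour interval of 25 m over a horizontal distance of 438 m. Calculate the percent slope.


elevation change = 2 * 25 = 50 m
slope = 50 / 438 * 100 = 11.4%

11.4%


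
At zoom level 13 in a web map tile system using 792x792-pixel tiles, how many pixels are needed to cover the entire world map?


tiles per axis = 2^13 = 8192
total tiles = 8192^2 = 67108864
pixels per axis = 8192 * 792 = 6488064
total pixels = 6488064^2 = 42094974468096

42094974468096 pixels


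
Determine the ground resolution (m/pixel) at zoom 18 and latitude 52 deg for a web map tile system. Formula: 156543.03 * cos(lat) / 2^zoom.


res = 156543.03 * cos(52) / 2^18 = 156543.03 * 0.61566148 / 262144 = 0.37 m/pixel

0.37 m/pixel


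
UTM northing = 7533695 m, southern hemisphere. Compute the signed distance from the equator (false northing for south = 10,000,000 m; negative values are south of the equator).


For southern: actual = 7533695 - 10000000 = -2466305 m

-2466305 m


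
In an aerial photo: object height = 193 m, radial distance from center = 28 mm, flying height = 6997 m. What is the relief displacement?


d = h * r / H = 193 * 28 / 6997 = 0.77 mm

0.77 mm


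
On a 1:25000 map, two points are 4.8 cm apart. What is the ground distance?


ground = 4.8 cm * 25000 / 100 = 1200.0 m = 1.2 km

1.2 km


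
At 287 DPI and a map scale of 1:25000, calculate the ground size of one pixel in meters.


pixel_cm = 2.54 / 287 ≈ 0.00885 cm
ground = pixel_cm * 25000 / 100 = 2.54 * 25000 / (287 * 100) = 63500 / 28700 ≈ 2.21 m

2.21 m


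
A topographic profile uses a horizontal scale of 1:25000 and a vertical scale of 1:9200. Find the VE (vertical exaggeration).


VE = horizontal_scale / vertical_scale = 25000 / 9200 ≈ 2.7

2.7x


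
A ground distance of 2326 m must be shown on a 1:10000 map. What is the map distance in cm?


map_cm = 2326 * 100 / 10000 = 23.26 cm

23.26 cm


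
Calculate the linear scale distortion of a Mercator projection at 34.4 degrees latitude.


SF = 1 / cos(34.4) = 1 / 0.825113 = 1.212

1.212


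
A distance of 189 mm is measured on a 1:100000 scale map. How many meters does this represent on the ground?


ground = 189 mm * 100000 / 1000 = 18900.0 m

18900.0 m


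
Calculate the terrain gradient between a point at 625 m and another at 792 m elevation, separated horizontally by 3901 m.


gradient = (792 - 625) / 3901 = 167 / 3901 = 0.0428

0.0428


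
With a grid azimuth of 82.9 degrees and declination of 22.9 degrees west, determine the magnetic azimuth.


magnetic azimuth = grid azimuth - declination (east +ve)
mag_az = 82.9 - -22.9 = 105.8 degrees

105.8 degrees


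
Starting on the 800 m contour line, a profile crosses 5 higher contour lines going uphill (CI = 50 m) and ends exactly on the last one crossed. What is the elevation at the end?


elevation = 800 + 5 * 50 = 1050 m

1050 m


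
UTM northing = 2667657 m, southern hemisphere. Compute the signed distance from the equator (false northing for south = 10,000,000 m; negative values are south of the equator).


For southern: actual = 2667657 - 10000000 = -7332343 m

-7332343 m


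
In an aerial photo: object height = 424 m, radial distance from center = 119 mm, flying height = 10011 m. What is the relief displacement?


d = h * r / H = 424 * 119 / 10011 = 5.04 mm

5.04 mm


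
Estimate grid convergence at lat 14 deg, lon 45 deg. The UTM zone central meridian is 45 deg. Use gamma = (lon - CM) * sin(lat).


gamma = (45 - 45) * sin(14) = 0 * 0.241922 = 0.0 degrees

0.0 degrees


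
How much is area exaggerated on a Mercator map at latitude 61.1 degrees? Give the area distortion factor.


area_distortion = 1/cos^2(61.1) = 4.282

4.282


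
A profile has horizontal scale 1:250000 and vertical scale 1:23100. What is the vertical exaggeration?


VE = horizontal_scale / vertical_scale = 250000 / 23100 ≈ 10.8

10.8x


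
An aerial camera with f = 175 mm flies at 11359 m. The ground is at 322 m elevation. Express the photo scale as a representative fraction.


scale = f / (H - h) = 175 mm / 11037 m = 175 / 11037000 = 1:63069

1:63069


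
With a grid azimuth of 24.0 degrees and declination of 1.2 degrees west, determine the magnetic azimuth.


magnetic azimuth = grid azimuth - declination (east +ve)
mag_az = 24.0 - -1.2 = 25.2 degrees

25.2 degrees


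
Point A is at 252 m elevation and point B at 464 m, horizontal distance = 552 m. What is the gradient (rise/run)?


gradient = (464 - 252) / 552 = 212 / 552 = 0.3841

0.3841


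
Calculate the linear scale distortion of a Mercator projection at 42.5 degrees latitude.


SF = 1 / cos(42.5) = 1 / 0.737277 = 1.356

1.356


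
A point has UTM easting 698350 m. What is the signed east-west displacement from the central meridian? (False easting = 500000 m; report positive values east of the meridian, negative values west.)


displacement = 698350 - 500000 = 198350 m

198350 m


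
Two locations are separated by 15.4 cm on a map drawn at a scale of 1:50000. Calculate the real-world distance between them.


ground = 15.4 cm * 50000 / 100 = 7700.0 m = 7.7 km

7.7 km


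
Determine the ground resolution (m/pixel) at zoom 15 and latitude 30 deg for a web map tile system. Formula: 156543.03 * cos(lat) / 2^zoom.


res = 156543.03 * cos(30) / 2^15 = 156543.03 * 0.8660254 / 32768 = 4.14 m/pixel

4.14 m/pixel


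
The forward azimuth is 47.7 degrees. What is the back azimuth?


back azimuth = (47.7 + 180) mod 360 = 227.7 degrees

227.7 degrees


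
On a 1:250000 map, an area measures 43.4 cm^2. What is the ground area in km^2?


ground_area = 43.4 * (250000/100)^2 = 271250000.0 m^2 = 271.25 km^2

271.25 km^2


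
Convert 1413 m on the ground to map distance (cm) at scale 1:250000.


map_cm = 1413 * 100 / 250000 = 0.5652 cm ≈ 0.57 cm

0.57 cm


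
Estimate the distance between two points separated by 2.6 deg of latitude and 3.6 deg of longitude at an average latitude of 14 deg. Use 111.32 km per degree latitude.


dlat_km = 2.6 * 111.32 = 289.432
dlon_km = 3.6 * 111.32 * cos(14) ≈ 388.848
dist = sqrt(289.432^2 + 388.848^2) ≈ 484.7 km

484.7 km


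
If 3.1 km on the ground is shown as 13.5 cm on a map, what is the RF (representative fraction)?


ground = 3.1 km = 310000 cm; RF denominator = ground / map = 310000 / 13.5 ≈ 22963; RF = 1:22963

1:22963


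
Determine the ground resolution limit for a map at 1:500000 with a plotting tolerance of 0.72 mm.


ground = 0.72 mm * 500000 / 1000 = 360.0 m

360.0 m


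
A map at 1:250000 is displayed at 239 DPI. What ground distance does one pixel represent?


pixel_cm = 2.54 / 239 ≈ 0.010628 cm
ground = pixel_cm * 250000 / 100 = 2.54 * 250000 / (239 * 100) = 635000 / 23900 ≈ 26.57 m

26.57 m


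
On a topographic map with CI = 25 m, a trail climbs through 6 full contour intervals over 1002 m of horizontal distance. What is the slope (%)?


elevation change = 6 * 25 = 150 m
slope = 150 / 1002 * 100 = 15.0%

15.0%


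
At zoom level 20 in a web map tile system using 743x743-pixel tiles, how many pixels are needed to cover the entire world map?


tiles per axis = 2^20 = 1048576
total tiles = 1048576^2 = 1099511627776
pixels per axis = 1048576 * 743 = 779091968
total pixels = 779091968^2 = 606984294602113024

606984294602113024 pixels


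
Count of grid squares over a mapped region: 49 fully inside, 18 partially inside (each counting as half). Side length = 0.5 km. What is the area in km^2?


effective squares = 49 + 18 * 0.5 = 58.0
area = 58.0 * 0.25 = 14.5 km^2

14.5 km^2


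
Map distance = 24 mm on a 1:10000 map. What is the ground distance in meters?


ground = 24 mm * 10000 / 1000 = 240.0 m

240.0 m


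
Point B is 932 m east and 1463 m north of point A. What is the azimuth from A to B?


az = atan2(932, 1463) = 32.5 deg
adjusted to 0-360: 32.5 degrees

32.5 degrees


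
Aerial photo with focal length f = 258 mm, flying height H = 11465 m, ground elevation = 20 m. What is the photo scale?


scale = f / (H - h) = 258 mm / 11445 m = 258 / 11445000 = 1:44360

1:44360


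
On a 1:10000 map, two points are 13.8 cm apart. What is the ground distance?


ground = 13.8 cm * 10000 / 100 = 1380.0 m = 1.38 km

1.38 km


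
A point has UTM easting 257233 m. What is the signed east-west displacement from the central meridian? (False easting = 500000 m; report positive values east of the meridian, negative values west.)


displacement = 257233 - 500000 = -242767 m

-242767 m


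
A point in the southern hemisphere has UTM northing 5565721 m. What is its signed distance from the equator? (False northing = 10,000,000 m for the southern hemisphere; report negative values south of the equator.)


For southern: actual = 5565721 - 10000000 = -4434279 m

-4434279 m


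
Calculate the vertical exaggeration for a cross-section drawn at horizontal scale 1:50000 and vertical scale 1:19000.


VE = horizontal_scale / vertical_scale = 50000 / 19000 ≈ 2.6

2.6x


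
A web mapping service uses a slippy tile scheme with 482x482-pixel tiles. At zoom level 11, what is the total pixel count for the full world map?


tiles per axis = 2^11 = 2048
total tiles = 2048^2 = 4194304
pixels per axis = 2048 * 482 = 987136
total pixels = 987136^2 = 974437482496

974437482496 pixels


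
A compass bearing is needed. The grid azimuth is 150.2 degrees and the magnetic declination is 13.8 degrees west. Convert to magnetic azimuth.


magnetic azimuth = grid azimuth - declination (east +ve)
mag_az = 150.2 - -13.8 = 164.0 degrees

164.0 degrees


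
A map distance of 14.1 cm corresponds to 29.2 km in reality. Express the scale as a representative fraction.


ground = 29.2 km = 2920000 cm; RF denominator = ground / map = 2920000 / 14.1 ≈ 207092; RF = 1:207092

1:207092


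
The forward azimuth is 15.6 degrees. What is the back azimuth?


back azimuth = (15.6 + 180) mod 360 = 195.6 degrees

195.6 degrees


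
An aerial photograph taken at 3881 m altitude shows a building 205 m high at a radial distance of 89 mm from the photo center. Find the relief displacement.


d = h * r / H = 205 * 89 / 3881 = 4.7 mm

4.7 mm


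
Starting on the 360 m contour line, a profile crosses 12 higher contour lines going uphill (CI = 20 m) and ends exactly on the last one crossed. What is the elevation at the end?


elevation = 360 + 12 * 20 = 600 m

600 m


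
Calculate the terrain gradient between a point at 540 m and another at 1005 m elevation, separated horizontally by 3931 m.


gradient = (1005 - 540) / 3931 = 465 / 3931 = 0.1183

0.1183


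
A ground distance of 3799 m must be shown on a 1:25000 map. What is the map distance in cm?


map_cm = 3799 * 100 / 25000 = 15.196 cm ≈ 15.2 cm

15.2 cm


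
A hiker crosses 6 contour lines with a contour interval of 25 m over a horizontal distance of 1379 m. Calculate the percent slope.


elevation change = 6 * 25 = 150 m
slope = 150 / 1379 * 100 = 10.9%

10.9%


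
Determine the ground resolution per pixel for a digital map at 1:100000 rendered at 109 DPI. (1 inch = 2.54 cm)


pixel_cm = 2.54 / 109 ≈ 0.023303 cm
ground = pixel_cm * 100000 / 100 = 2.54 * 100000 / (109 * 100) = 254000 / 10900 ≈ 23.3 m

23.3 m


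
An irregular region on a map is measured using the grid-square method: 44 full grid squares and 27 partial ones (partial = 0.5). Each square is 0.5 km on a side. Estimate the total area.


effective squares = 44 + 27 * 0.5 = 57.5
area = 57.5 * 0.25 = 14.375 km^2

14.375 km^2


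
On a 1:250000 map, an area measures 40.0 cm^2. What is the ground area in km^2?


ground_area = 40.0 * (250000/100)^2 = 250000000.0 m^2 = 250.0 km^2

250.0 km^2


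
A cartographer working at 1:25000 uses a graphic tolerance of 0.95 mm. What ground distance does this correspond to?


ground = 0.95 mm * 25000 / 1000 = 23.75 m

23.75 m


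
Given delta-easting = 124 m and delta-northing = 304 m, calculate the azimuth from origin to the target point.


az = atan2(124, 304) = 22.2 deg
adjusted to 0-360: 22.2 degrees

22.2 degrees


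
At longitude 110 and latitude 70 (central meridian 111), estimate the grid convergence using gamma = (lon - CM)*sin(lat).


gamma = (110 - 111) * sin(70) = -1 * 0.939693 = -0.94 degrees

-0.94 degrees


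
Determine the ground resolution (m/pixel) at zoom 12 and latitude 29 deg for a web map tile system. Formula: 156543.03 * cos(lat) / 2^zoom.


res = 156543.03 * cos(29) / 2^12 = 156543.03 * 0.87461971 / 4096 = 33.43 m/pixel

33.43 m/pixel


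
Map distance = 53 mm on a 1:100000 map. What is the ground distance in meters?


ground = 53 mm * 100000 / 1000 = 5300.0 m

5300.0 m


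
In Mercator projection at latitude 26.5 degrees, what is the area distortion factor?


area_distortion = 1/cos^2(26.5) = 1.249

1.249


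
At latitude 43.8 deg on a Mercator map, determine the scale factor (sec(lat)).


SF = 1 / cos(43.8) = 1 / 0.72176 = 1.386

1.386


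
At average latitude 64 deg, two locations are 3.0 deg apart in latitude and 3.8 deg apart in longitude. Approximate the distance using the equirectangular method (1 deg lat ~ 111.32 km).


dlat_km = 3.0 * 111.32 = 333.96
dlon_km = 3.8 * 111.32 * cos(64) ≈ 185.438
dist = sqrt(333.96^2 + 185.438^2) ≈ 382.0 km

382.0 km


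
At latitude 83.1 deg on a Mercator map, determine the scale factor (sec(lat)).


SF = 1 / cos(83.1) = 1 / 0.120137 = 8.324

8.324


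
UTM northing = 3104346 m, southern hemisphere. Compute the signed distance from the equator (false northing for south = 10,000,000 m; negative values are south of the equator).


For southern: actual = 3104346 - 10000000 = -6895654 m

-6895654 m


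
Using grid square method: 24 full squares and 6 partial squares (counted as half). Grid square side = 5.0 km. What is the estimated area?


effective squares = 24 + 6 * 0.5 = 27.0
area = 27.0 * 25.0 = 675.0 km^2

675.0 km^2


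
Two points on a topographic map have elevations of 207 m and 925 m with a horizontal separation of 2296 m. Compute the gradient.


gradient = (925 - 207) / 2296 = 718 / 2296 = 0.3127

0.3127


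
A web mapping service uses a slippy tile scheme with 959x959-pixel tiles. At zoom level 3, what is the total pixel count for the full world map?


tiles per axis = 2^3 = 8
total tiles = 8^2 = 64
pixels per axis = 8 * 959 = 7672
total pixels = 7672^2 = 58859584

58859584 pixels


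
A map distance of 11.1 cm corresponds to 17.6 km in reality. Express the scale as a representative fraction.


ground = 17.6 km = 1760000 cm; RF denominator = ground / map = 1760000 / 11.1 ≈ 158559; RF = 1:158559

1:158559


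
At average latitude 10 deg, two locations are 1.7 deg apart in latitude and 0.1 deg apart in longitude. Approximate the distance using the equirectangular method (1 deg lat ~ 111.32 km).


dlat_km = 1.7 * 111.32 = 189.244
dlon_km = 0.1 * 111.32 * cos(10) ≈ 10.963
dist = sqrt(189.244^2 + 10.963^2) ≈ 189.6 km

189.6 km


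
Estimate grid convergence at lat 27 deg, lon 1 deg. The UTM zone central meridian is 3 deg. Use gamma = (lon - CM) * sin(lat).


gamma = (1 - 3) * sin(27) = -2 * 0.45399 = -0.908 degrees

-0.908 degrees


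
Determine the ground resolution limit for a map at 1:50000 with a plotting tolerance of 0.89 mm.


ground = 0.89 mm * 50000 / 1000 = 44.5 m

44.5 m


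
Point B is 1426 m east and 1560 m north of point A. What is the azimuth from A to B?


az = atan2(1426, 1560) = 42.4 deg
adjusted to 0-360: 42.4 degrees

42.4 degrees


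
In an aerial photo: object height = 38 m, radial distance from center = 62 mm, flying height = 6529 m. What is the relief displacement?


d = h * r / H = 38 * 62 / 6529 = 0.36 mm

0.36 mm


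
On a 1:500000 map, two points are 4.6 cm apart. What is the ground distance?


ground = 4.6 cm * 500000 / 100 = 23000.0 m = 23.0 km

23.0 km


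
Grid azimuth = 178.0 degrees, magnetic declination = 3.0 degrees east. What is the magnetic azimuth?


magnetic azimuth = grid azimuth - declination (east +ve)
mag_az = 178.0 - 3.0 = 175.0 degrees

175.0 degrees


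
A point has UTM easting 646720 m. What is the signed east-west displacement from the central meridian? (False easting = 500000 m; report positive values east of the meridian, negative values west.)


displacement = 646720 - 500000 = 146720 m

146720 m


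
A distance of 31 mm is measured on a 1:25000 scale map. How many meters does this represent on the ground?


ground = 31 mm * 25000 / 1000 = 775.0 m

775.0 m


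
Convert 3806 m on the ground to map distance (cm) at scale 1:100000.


map_cm = 3806 * 100 / 100000 = 3.806 cm ≈ 3.81 cm

3.81 cm


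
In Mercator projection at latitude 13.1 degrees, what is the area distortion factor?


area_distortion = 1/cos^2(13.1) = 1.054

1.054


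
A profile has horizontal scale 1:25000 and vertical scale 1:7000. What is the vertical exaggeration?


VE = horizontal_scale / vertical_scale = 25000 / 7000 ≈ 3.6

3.6x


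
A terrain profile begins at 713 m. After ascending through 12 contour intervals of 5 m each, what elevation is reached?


elevation = 713 + 12 * 5 = 773 m

773 m


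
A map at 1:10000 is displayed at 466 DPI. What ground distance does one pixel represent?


pixel_cm = 2.54 / 466 ≈ 0.005451 cm
ground = pixel_cm * 10000 / 100 = 2.54 * 10000 / (466 * 100) = 25400 / 46600 ≈ 0.55 m

0.55 m


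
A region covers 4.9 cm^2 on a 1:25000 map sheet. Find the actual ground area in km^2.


ground_area = 4.9 * (25000/100)^2 = 306250.0 m^2 = 0.30625 km^2 ≈ 0.306 km^2

0.306 km^2


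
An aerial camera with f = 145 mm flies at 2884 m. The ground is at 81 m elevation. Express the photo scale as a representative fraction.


scale = f / (H - h) = 145 mm / 2803 m = 145 / 2803000 = 1:19331

1:19331


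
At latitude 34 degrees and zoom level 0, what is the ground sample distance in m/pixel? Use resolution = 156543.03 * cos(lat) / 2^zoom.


res = 156543.03 * cos(34) / 2^0 = 156543.03 * 0.82903757 / 1 = 129780.05 m/pixel

129780.05 m/pixel


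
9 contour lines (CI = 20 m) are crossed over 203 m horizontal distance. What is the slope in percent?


elevation change = 9 * 20 = 180 m
slope = 180 / 203 * 100 = 88.7%

88.7%


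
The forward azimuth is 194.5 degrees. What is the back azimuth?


back azimuth = (194.5 + 180) mod 360 = 14.5 degrees

14.5 degrees


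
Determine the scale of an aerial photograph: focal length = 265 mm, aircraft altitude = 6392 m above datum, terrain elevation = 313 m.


scale = f / (H - h) = 265 mm / 6079 m = 265 / 6079000 = 1:22940

1:22940


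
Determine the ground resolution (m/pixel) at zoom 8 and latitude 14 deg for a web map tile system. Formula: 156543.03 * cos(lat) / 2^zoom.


res = 156543.03 * cos(14) / 2^8 = 156543.03 * 0.97029573 / 256 = 593.33 m/pixel

593.33 m/pixel


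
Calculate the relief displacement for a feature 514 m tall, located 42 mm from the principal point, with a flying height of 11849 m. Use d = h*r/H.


d = h * r / H = 514 * 42 / 11849 = 1.82 mm

1.82 mm


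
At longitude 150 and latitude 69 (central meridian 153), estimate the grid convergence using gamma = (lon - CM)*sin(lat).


gamma = (150 - 153) * sin(69) = -3 * 0.93358 = -2.801 degrees

-2.801 degrees


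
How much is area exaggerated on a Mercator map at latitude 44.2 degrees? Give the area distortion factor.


area_distortion = 1/cos^2(44.2) = 1.946

1.946


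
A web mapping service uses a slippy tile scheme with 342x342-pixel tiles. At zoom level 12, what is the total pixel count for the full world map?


tiles per axis = 2^12 = 4096
total tiles = 4096^2 = 16777216
pixels per axis = 4096 * 342 = 1400832
total pixels = 1400832^2 = 1962330292224

1962330292224 pixels


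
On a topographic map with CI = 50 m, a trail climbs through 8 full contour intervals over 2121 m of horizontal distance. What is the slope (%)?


elevation change = 8 * 50 = 400 m
slope = 400 / 2121 * 100 = 18.9%

18.9%


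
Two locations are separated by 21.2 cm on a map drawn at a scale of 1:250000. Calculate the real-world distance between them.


ground = 21.2 cm * 250000 / 100 = 53000.0 m = 53.0 km

53.0 km


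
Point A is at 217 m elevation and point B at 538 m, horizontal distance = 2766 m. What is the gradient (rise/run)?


gradient = (538 - 217) / 2766 = 321 / 2766 = 0.1161

0.1161


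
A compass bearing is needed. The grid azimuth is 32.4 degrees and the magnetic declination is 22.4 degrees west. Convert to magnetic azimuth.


magnetic azimuth = grid azimuth - declination (east +ve)
mag_az = 32.4 - -22.4 = 54.8 degrees

54.8 degrees


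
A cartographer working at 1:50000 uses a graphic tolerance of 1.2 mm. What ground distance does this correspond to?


ground = 1.2 mm * 50000 / 1000 = 60.0 m

60.0 m


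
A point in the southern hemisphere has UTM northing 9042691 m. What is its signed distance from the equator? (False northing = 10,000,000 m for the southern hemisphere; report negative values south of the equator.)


For southern: actual = 9042691 - 10000000 = -957309 m

-957309 m


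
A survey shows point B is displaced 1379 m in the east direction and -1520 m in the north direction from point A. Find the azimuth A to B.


az = atan2(1379, -1520) = 137.8 deg
adjusted to 0-360: 137.8 degrees

137.8 degrees


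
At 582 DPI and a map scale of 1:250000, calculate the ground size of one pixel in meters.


pixel_cm = 2.54 / 582 ≈ 0.004364 cm
ground = pixel_cm * 250000 / 100 = 2.54 * 250000 / (582 * 100) = 635000 / 58200 ≈ 10.91 m

10.91 m


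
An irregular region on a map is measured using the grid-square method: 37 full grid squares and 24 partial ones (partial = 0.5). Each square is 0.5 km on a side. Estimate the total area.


effective squares = 37 + 24 * 0.5 = 49.0
area = 49.0 * 0.25 = 12.25 km^2

12.25 km^2


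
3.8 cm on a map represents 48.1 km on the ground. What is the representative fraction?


ground = 48.1 km = 4810000 cm; RF denominator = ground / map = 4810000 / 3.8 ≈ 1265789; RF = 1:1265789

1:1265789


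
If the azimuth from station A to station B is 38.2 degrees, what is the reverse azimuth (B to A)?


back azimuth = (38.2 + 180) mod 360 = 218.2 degrees

218.2 degrees


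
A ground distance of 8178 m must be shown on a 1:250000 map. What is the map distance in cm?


map_cm = 8178 * 100 / 250000 = 3.2712 cm ≈ 3.27 cm

3.27 cm


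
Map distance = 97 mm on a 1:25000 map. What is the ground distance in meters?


ground = 97 mm * 25000 / 1000 = 2425.0 m

2425.0 m


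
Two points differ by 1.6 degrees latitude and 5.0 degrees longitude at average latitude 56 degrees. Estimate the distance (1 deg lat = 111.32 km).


dlat_km = 1.6 * 111.32 = 178.112
dlon_km = 5.0 * 111.32 * cos(56) ≈ 311.247
dist = sqrt(178.112^2 + 311.247^2) ≈ 358.6 km

358.6 km


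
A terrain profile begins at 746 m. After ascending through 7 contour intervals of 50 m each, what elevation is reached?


elevation = 746 + 7 * 50 = 1096 m

1096 m


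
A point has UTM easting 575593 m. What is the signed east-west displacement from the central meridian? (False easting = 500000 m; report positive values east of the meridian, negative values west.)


displacement = 575593 - 500000 = 75593 m

75593 m


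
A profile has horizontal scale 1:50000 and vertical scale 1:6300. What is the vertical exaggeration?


VE = horizontal_scale / vertical_scale = 50000 / 6300 ≈ 7.9

7.9x


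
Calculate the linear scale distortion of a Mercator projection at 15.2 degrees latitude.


SF = 1 / cos(15.2) = 1 / 0.965016 = 1.036

1.036


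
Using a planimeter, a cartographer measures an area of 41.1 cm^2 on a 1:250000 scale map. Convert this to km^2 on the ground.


ground_area = 41.1 * (250000/100)^2 = 256875000.0 m^2 = 256.875 km^2

256.875 km^2


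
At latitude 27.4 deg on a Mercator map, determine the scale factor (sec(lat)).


SF = 1 / cos(27.4) = 1 / 0.887815 = 1.126

1.126


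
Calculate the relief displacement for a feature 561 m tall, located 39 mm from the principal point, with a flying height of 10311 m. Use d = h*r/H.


d = h * r / H = 561 * 39 / 10311 = 2.12 mm

2.12 mm


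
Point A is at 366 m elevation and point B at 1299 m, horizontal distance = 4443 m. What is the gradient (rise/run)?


gradient = (1299 - 366) / 4443 = 933 / 4443 = 0.21

0.21


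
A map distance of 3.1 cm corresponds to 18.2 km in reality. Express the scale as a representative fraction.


ground = 18.2 km = 1820000 cm; RF denominator = ground / map = 1820000 / 3.1 ≈ 587097; RF = 1:587097

1:587097


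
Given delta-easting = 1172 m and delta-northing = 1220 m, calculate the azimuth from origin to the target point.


az = atan2(1172, 1220) = 43.9 deg
adjusted to 0-360: 43.9 degrees

43.9 degrees


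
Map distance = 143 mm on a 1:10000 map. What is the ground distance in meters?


ground = 143 mm * 10000 / 1000 = 1430.0 m

1430.0 m


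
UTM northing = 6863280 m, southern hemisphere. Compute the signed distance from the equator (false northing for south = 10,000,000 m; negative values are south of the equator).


For southern: actual = 6863280 - 10000000 = -3136720 m

-3136720 m


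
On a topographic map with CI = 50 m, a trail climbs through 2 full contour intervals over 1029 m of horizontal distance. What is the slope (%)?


elevation change = 2 * 50 = 100 m
slope = 100 / 1029 * 100 = 9.7%

9.7%


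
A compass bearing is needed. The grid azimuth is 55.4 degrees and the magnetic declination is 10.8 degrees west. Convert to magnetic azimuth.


magnetic azimuth = grid azimuth - declination (east +ve)
mag_az = 55.4 - -10.8 = 66.2 degrees

66.2 degrees


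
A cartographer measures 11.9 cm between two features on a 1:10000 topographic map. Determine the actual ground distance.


ground = 11.9 cm * 10000 / 100 = 1190.0 m = 1.19 km

1.19 km


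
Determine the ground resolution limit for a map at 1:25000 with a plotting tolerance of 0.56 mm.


ground = 0.56 mm * 25000 / 1000 = 14.0 m

14.0 m


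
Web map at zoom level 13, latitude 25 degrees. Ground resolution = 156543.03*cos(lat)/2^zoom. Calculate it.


res = 156543.03 * cos(25) / 2^13 = 156543.03 * 0.90630779 / 8192 = 17.32 m/pixel

17.32 m/pixel


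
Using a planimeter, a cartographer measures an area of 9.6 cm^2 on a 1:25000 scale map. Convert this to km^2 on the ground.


ground_area = 9.6 * (25000/100)^2 = 600000.0 m^2 = 0.6 km^2

0.6 km^2


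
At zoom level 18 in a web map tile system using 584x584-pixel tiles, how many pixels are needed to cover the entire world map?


tiles per axis = 2^18 = 262144
total tiles = 262144^2 = 68719476736
pixels per axis = 262144 * 584 = 153092096
total pixels = 153092096^2 = 23437189857673216

23437189857673216 pixels


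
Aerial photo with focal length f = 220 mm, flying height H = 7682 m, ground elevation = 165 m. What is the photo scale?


scale = f / (H - h) = 220 mm / 7517 m = 220 / 7517000 = 1:34168

1:34168


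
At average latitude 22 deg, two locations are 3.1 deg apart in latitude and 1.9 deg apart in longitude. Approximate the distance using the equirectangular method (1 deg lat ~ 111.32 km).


dlat_km = 3.1 * 111.32 = 345.092
dlon_km = 1.9 * 111.32 * cos(22) ≈ 196.107
dist = sqrt(345.092^2 + 196.107^2) ≈ 396.9 km

396.9 km


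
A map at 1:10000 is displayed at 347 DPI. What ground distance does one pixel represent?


pixel_cm = 2.54 / 347 ≈ 0.00732 cm
ground = pixel_cm * 10000 / 100 = 2.54 * 10000 / (347 * 100) = 25400 / 34700 ≈ 0.73 m

0.73 m


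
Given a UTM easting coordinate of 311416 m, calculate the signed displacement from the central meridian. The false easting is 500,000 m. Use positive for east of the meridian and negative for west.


displacement = 311416 - 500000 = -188584 m

-188584 m


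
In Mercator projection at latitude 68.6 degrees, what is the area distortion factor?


area_distortion = 1/cos^2(68.6) = 7.511

7.511


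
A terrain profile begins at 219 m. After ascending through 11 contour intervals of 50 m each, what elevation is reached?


elevation = 219 + 11 * 50 = 769 m

769 m


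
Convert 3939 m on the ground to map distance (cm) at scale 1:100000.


map_cm = 3939 * 100 / 100000 = 3.939 cm ≈ 3.94 cm

3.94 cm


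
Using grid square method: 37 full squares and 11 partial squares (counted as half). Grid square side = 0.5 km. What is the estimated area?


effective squares = 37 + 11 * 0.5 = 42.5
area = 42.5 * 0.25 = 10.625 km^2

10.625 km^2


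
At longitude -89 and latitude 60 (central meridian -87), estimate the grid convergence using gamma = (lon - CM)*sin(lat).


gamma = (-89 - -87) * sin(60) = -2 * 0.866025 = -1.732 degrees

-1.732 degrees


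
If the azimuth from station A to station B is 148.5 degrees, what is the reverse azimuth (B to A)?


back azimuth = (148.5 + 180) mod 360 = 328.5 degrees

328.5 degrees


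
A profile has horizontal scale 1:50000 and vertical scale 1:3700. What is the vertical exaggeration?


VE = horizontal_scale / vertical_scale = 50000 / 3700 ≈ 13.5

13.5x


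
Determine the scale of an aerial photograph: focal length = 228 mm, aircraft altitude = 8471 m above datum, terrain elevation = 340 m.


scale = f / (H - h) = 228 mm / 8131 m = 228 / 8131000 = 1:35662

1:35662


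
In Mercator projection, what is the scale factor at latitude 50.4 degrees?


SF = 1 / cos(50.4) = 1 / 0.637424 = 1.569

1.569


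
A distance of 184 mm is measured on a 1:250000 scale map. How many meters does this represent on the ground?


ground = 184 mm * 250000 / 1000 = 46000.0 m

46000.0 m


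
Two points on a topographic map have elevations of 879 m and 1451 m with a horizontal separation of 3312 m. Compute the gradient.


gradient = (1451 - 879) / 3312 = 572 / 3312 = 0.1727

0.1727


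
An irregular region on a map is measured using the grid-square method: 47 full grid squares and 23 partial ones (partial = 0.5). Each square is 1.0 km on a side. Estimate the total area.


effective squares = 47 + 23 * 0.5 = 58.5
area = 58.5 * 1.0 = 58.5 km^2

58.5 km^2


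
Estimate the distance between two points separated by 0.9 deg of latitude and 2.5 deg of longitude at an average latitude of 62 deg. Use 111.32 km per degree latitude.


dlat_km = 0.9 * 111.32 = 100.188
dlon_km = 2.5 * 111.32 * cos(62) ≈ 130.654
dist = sqrt(100.188^2 + 130.654^2) ≈ 164.6 km

164.6 km


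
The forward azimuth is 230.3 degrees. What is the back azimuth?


back azimuth = (230.3 + 180) mod 360 = 50.3 degrees

50.3 degrees


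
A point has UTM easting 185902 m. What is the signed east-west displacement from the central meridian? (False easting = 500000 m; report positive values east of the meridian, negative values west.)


displacement = 185902 - 500000 = -314098 m

-314098 m


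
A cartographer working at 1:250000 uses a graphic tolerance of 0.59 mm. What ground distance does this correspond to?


ground = 0.59 mm * 250000 / 1000 = 147.5 m

147.5 m


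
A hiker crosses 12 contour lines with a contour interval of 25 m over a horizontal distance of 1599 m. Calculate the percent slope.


elevation change = 12 * 25 = 300 m
slope = 300 / 1599 * 100 = 18.8%

18.8%


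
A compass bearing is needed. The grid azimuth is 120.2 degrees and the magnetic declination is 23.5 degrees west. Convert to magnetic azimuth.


magnetic azimuth = grid azimuth - declination (east +ve)
mag_az = 120.2 - -23.5 = 143.7 degrees

143.7 degrees


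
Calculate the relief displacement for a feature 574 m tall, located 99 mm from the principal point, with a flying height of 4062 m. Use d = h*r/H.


d = h * r / H = 574 * 99 / 4062 = 13.99 mm

13.99 mm


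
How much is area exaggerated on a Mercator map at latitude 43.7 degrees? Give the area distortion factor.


area_distortion = 1/cos^2(43.7) = 1.913

1.913


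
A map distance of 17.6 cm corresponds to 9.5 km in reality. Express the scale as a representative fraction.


ground = 9.5 km = 950000 cm; RF denominator = ground / map = 950000 / 17.6 ≈ 53977; RF = 1:53977

1:53977


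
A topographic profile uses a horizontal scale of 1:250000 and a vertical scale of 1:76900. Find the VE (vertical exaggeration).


VE = horizontal_scale / vertical_scale = 250000 / 76900 ≈ 3.3

3.3x


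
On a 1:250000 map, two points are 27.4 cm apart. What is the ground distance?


ground = 27.4 cm * 250000 / 100 = 68500.0 m = 68.5 km

68.5 km


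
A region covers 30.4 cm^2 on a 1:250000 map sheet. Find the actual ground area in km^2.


ground_area = 30.4 * (250000/100)^2 = 190000000.0 m^2 = 190.0 km^2

190.0 km^2
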